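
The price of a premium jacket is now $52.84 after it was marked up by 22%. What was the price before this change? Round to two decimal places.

$43.31

The overall multiplier applied was 1.22.
So the original price was $52.84 ÷ 1.22 ≈ $43.31.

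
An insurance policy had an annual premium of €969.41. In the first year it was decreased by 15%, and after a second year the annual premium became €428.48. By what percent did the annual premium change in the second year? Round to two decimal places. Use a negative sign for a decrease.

After the first year: €969.41 × 0.85 = €823.9985.
Second-year multiplier: €428.48 ÷ €823.9985 ≈ 0.520001.
That is a change of -48.00%.

-48.00%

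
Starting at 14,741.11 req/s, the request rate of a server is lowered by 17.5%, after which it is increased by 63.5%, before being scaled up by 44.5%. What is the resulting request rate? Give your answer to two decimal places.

28,732.26 req/s

Each change multiplies by a factor: 0.825 × 1.635 × 1.445 = 1.949124375.
14,741.11 × 1.949124375 = 28732.25681555625 ≈ 28,732.26.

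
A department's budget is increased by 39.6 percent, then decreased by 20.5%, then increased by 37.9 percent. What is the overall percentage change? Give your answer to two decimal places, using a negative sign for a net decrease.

A 39.6% increase multiplies by 1.396.
Then a 20.5% decrease: 1.396 × 0.795 = 1.10982.
Then a 37.9% increase: 1.10982 × 1.379 = 1.53044178.
Overall factor 1.53044178, i.e. 53.04%.

53.04%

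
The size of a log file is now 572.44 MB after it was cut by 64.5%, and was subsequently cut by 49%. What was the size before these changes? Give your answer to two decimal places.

The overall multiplier applied was 0.355 × 0.51 = 0.18105.
So the original size was 572.44 ÷ 0.18105 ≈ 3,161.78 MB.

3,161.78 MB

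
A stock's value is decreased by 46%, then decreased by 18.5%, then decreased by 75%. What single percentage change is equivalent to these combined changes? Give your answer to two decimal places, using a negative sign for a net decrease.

-89.00%

The combined multiplier is 0.54 × 0.815 × 0.25 = 0.110025.
That corresponds to a decrease of 89.00%.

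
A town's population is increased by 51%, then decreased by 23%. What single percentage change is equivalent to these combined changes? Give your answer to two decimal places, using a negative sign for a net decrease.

16.27%

A 51% increase multiplies by 1.51.
Then a 23% decrease: 1.51 × 0.77 = 1.1627.
Overall factor 1.1627, i.e. 16.27%.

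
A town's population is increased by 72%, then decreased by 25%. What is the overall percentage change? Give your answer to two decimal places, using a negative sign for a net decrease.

The combined multiplier is 1.72 × 0.75 = 1.29.
That corresponds to an increase of 29.00%.

29.00%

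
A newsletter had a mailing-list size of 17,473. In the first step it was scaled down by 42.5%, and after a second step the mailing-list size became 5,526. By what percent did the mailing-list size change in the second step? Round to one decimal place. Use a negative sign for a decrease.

-45.0%

After the first step: 17,473 × 0.575 = 10046.975.
Second-step multiplier: 5,526 ÷ 10046.975 ≈ 0.55002.
That is a change of -45.0%.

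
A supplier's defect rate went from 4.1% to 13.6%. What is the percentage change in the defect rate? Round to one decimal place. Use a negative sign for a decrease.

The change is 13.6 − 4.1 = 9.5 percentage points.
Relative to the original 4.1%, that is 9.5 ÷ 4.1 ≈ 231.7%.

231.7%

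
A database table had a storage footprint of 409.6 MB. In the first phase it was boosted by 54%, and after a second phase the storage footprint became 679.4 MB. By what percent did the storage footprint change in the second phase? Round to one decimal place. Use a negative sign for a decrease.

7.7%

After the first phase: 409.6 × 1.54 = 630.784.
Second-phase multiplier: 679.4 ÷ 630.784 ≈ 1.07707.
That is a change of 7.7%.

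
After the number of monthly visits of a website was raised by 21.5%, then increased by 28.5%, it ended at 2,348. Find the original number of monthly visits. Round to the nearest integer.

1,504

The overall multiplier applied was 1.215 × 1.285 = 1.561275.
So the original number of monthly visits was 2,348 ÷ 1.561275 ≈ 1,504.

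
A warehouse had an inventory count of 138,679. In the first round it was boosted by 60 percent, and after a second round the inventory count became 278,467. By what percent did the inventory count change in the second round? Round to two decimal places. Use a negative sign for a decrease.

25.50%

After the first round: 138,679 × 1.6 = 221886.4.
Second-round multiplier: 278,467 ÷ 221886.4 ≈ 1.254998.
That is a change of 25.50%.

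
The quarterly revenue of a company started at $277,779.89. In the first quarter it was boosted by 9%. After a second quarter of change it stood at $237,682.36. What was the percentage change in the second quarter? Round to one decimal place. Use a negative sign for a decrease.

-21.5%

After the first quarter: $277,779.89 × 1.09 = $302780.0801.
Second-quarter multiplier: $237,682.36 ÷ $302780.0801 ≈ 0.785.
That is a change of -21.5%.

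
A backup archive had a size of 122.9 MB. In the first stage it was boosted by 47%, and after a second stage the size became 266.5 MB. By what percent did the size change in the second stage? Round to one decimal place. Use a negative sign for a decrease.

After the first stage: 122.9 × 1.47 = 180.663.
Second-stage multiplier: 266.5 ÷ 180.663 ≈ 1.47512.
That is a change of 47.5%.

47.5%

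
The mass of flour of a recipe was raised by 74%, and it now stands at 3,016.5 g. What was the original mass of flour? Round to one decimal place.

1,733.6 g

The overall multiplier applied was 1.74.
So the original mass of flour was 3,016.5 ÷ 1.74 ≈ 1,733.6 g.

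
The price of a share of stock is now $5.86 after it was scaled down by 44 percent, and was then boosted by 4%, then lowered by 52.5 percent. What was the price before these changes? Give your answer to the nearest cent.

$21.18

The overall multiplier applied was 0.56 × 1.04 × 0.475 = 0.27664.
So the original price was $5.86 ÷ 0.27664 ≈ $21.18.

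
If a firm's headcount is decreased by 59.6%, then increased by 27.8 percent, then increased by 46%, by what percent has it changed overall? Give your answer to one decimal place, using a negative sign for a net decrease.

-24.6%

The combined multiplier is 0.404 × 1.278 × 1.46 = 0.75381552.
That corresponds to a decrease of 24.6%.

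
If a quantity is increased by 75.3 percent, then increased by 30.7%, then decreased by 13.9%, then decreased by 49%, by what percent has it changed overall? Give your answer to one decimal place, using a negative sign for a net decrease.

The combined multiplier is 1.753 × 1.307 × 0.861 × 0.51 = 1.00607609781.
That corresponds to an increase of 0.6%.

0.6%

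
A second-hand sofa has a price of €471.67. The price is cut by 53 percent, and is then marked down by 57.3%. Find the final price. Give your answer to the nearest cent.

€94.66

Each change multiplies by a factor: 0.47 × 0.427 = 0.20069.
€471.67 × 0.20069 = €94.6594523 ≈ €94.66.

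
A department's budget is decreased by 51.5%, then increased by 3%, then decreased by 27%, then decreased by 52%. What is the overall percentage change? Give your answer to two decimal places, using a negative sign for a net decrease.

The combined multiplier is 0.485 × 1.03 × 0.73 × 0.48 = 0.17504232.
That corresponds to a decrease of 82.50%.

-82.50%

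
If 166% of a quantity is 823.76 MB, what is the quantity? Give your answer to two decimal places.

496.24 MB

823.76 MB ÷ 1.66 ≈ 496.24 MB.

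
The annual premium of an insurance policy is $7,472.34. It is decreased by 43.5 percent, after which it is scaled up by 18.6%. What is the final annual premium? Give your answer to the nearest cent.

$5,007.14

Each change multiplies by a factor: 0.565 × 1.186 = 0.67009.
$7,472.34 × 0.67009 = $5007.1403106 ≈ $5,007.14.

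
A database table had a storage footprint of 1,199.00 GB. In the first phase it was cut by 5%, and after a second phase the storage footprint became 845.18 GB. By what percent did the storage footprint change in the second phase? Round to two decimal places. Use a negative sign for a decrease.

After the first phase: 1,199.00 × 0.95 = 1139.05.
Second-phase multiplier: 845.18 ÷ 1139.05 ≈ 0.742004.
That is a change of -25.80%.

-25.80%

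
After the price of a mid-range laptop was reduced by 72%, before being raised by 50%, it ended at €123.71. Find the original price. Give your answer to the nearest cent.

The overall multiplier applied was 0.28 × 1.5 = 0.42.
So the original price was €123.71 ÷ 0.42 ≈ €294.55.

€294.55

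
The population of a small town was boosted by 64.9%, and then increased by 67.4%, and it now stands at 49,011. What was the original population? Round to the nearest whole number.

17,755

The overall multiplier applied was 1.649 × 1.674 = 2.760426.
So the original population was 49,011 ÷ 2.760426 ≈ 17,755.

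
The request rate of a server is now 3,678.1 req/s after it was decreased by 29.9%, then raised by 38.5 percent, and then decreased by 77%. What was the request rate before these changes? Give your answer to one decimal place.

The overall multiplier applied was 0.701 × 1.385 × 0.23 = 0.22330355.
So the original request rate was 3,678.1 ÷ 0.22330355 ≈ 16,471.3 req/s.

16,471.3 req/s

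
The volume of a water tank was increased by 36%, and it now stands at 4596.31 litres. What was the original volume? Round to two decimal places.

The overall multiplier applied was 1.36.
So the original volume was 4596.31 ÷ 1.36 ≈ 3379.64 litres.

3379.64 litres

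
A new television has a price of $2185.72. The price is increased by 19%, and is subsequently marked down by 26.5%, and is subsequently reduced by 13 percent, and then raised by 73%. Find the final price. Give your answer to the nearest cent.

Apply the 19% increase: $2185.72 × 1.19 = $2601.0068.
26.5% decrease: $2601.0068 × 0.735 = $1911.739998.
Apply the 13% decrease: $1911.739998 × 0.87 = $1663.21379826.
After the 73% increase: $1663.21379826 × 1.73 = $2877.3598709898 ≈ $2877.36.

$2877.36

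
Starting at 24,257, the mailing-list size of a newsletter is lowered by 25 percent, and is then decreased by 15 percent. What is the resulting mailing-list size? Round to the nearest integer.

15,464

After the 25% decrease: 24,257 × 0.75 = 18192.75.
After the 15% decrease: 18192.75 × 0.85 = 15463.8375 ≈ 15,464.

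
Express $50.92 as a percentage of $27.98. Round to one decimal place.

182.0%

$50.92 ÷ $27.98 ≈ 182.0%.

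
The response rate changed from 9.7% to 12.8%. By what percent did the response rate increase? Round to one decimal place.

32.0%

The change is 12.8 − 9.7 = 3.1 percentage points.
Relative to the original 9.7%, that is 3.1 ÷ 9.7 ≈ 32.0%.
So the response rate rose by 32.0%.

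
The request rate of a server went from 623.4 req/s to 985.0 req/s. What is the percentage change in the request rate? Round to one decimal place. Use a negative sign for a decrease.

58.0%

Change: 985.0 − 623.4 = 361.6.
Relative to the original: 361.6 ÷ 623.4 ≈ 58.0%.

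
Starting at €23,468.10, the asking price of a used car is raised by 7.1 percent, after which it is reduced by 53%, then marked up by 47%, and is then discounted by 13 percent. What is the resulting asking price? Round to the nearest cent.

€15,107.82

7.1% increase: €23,468.10 × 1.071 = €25134.3351.
53% decrease: €25134.3351 × 0.47 = €11813.137497.
After the 47% increase: €11813.137497 × 1.47 = €17365.31212059.
Apply the 13% decrease: €17365.31212059 × 0.87 = €15107.8215449133 ≈ €15,107.82.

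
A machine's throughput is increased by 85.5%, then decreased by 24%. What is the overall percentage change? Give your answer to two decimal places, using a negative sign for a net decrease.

40.98%

The combined multiplier is 1.855 × 0.76 = 1.4098.
That corresponds to an increase of 40.98%.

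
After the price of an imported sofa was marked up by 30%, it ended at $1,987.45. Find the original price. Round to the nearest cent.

$1,528.81

The overall multiplier applied was 1.3.
So the original price was $1,987.45 ÷ 1.3 ≈ $1,528.81.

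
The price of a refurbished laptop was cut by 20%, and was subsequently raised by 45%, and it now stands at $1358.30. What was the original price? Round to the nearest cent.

$1170.95

The overall multiplier applied was 0.8 × 1.45 = 1.16.
So the original price was $1358.30 ÷ 1.16 ≈ $1170.95.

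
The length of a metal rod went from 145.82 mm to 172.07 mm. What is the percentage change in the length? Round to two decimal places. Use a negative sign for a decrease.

18.00%

Change: 172.07 − 145.82 = 26.25.
Relative to the original: 26.25 ÷ 145.82 ≈ 18.00%.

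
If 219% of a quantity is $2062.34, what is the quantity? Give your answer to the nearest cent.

$941.71

$2062.34 ÷ 2.19 ≈ $941.71.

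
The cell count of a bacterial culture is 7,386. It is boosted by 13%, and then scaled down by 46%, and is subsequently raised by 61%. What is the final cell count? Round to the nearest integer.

7,256

Apply the 13% increase: 7,386 × 1.13 = 8346.18.
46% decrease: 8346.18 × 0.54 = 4506.9372.
61% increase: 4506.9372 × 1.61 = 7256.168892 ≈ 7,256.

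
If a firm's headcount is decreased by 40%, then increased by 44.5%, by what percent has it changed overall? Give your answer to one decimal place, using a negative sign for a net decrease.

The combined multiplier is 0.6 × 1.445 = 0.867.
That corresponds to a decrease of 13.3%.

-13.3%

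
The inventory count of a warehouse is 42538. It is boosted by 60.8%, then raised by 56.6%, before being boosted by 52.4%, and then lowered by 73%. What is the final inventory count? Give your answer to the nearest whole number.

Each change multiplies by a factor: 1.608 × 1.566 × 1.524 × 0.27 = 1.03615930944.
42538 × 1.03615930944 = 44076.14470495872 ≈ 44076.

44076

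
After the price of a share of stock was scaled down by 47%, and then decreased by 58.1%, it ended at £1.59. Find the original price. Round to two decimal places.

Undoing the 58.1% decrease: £1.59 ÷ 0.419 ≈ £3.794749.
Undoing the 47% decrease: £3.794749 ÷ 0.53 ≈ £7.16.

£7.16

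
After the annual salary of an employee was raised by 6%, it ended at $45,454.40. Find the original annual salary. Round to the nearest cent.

The overall multiplier applied was 1.06.
So the original annual salary was $45,454.40 ÷ 1.06 ≈ $42,881.51.

$42,881.51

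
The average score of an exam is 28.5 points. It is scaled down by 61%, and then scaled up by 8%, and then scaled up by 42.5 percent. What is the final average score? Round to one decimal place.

17.1 points

Each change multiplies by a factor: 0.39 × 1.08 × 1.425 = 0.60021.
28.5 × 0.60021 = 17.105985 ≈ 17.1.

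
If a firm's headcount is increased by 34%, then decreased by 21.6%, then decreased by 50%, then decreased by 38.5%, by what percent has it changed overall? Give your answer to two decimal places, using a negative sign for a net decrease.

The combined multiplier is 1.34 × 0.784 × 0.5 × 0.615 = 0.3230472.
That corresponds to a decrease of 67.70%.

-67.70%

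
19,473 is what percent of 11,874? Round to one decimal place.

164.0%

19,473 ÷ 11,874 ≈ 164.0%.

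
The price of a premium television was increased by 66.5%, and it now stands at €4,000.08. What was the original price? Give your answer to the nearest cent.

€2,402.45

The overall multiplier applied was 1.665.
So the original price was €4,000.08 ÷ 1.665 ≈ €2,402.45.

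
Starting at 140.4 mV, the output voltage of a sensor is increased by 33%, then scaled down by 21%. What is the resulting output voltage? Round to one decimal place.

33% increase: 140.4 × 1.33 = 186.732.
21% decrease: 186.732 × 0.79 = 147.51828 ≈ 147.5.

147.5 mV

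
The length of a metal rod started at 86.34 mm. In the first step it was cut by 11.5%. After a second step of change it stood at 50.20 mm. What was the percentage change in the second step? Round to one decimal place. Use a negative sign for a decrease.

-34.3%

After the first step: 86.34 × 0.885 = 76.4109.
Second-step multiplier: 50.20 ÷ 76.4109 ≈ 0.65697.
That is a change of -34.3%.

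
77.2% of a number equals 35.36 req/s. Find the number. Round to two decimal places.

45.80 req/s

35.36 req/s ÷ 0.772 ≈ 45.80 req/s.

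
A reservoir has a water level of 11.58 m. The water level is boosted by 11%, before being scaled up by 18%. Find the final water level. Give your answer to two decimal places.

15.17 m

After the 11% increase: 11.58 × 1.11 = 12.8538.
18% increase: 12.8538 × 1.18 = 15.167484 ≈ 15.17.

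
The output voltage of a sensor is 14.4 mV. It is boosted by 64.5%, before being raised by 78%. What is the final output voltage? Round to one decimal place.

42.2 mV

Apply the 64.5% increase: 14.4 × 1.645 = 23.688.
78% increase: 23.688 × 1.78 = 42.16464 ≈ 42.2.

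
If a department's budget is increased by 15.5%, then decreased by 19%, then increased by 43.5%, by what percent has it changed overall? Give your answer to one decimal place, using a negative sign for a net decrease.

A 15.5% increase multiplies by 1.155.
Then a 19% decrease: 1.155 × 0.81 = 0.93555.
Then a 43.5% increase: 0.93555 × 1.435 = 1.34251425.
Overall factor 1.34251425, i.e. 34.3%.

34.3%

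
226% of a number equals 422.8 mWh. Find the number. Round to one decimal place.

422.8 mWh ÷ 2.26 ≈ 187.1 mWh.

187.1 mWh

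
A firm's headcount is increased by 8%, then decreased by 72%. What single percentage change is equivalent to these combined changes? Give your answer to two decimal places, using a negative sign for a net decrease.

An 8% increase multiplies by 1.08.
Then a 72% decrease: 1.08 × 0.28 = 0.3024.
Overall factor 0.3024, i.e. -69.76%.

-69.76%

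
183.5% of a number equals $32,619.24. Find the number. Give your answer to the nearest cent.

$17,776.15

$32,619.24 ÷ 1.835 ≈ $17,776.15.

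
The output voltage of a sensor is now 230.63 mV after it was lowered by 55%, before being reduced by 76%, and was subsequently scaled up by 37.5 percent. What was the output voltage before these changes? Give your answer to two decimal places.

1,553.06 mV

The overall multiplier applied was 0.45 × 0.24 × 1.375 = 0.1485.
So the original output voltage was 230.63 ÷ 0.1485 ≈ 1,553.06 mV.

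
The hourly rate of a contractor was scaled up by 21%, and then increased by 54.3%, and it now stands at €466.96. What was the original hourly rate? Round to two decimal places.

€250.11

Undoing the 54.3% increase: €466.96 ÷ 1.543 ≈ €302.631238.
Undoing the 21% increase: €302.631238 ÷ 1.21 ≈ €250.11.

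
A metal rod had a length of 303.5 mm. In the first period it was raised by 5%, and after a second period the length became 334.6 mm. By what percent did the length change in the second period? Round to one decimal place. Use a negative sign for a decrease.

After the first period: 303.5 × 1.05 = 318.675.
Second-period multiplier: 334.6 ÷ 318.675 ≈ 1.04997.
That is a change of 5.0%.

5.0%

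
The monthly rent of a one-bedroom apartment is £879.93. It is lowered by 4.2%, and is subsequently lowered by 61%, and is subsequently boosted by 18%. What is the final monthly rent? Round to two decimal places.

Apply the 4.2% decrease: £879.93 × 0.958 = £842.97294.
Apply the 61% decrease: £842.97294 × 0.39 = £328.7594466.
Apply the 18% increase: £328.7594466 × 1.18 = £387.936146988 ≈ £387.94.

£387.94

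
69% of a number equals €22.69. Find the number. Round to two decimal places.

€22.69 ÷ 0.69 ≈ €32.88.

€32.88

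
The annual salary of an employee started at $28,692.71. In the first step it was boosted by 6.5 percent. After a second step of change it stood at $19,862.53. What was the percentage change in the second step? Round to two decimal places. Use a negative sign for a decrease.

-35.00%

After the first step: $28,692.71 × 1.065 = $30557.73615.
Second-step multiplier: $19,862.53 ÷ $30557.73615 ≈ 0.65.
That is a change of -35.00%.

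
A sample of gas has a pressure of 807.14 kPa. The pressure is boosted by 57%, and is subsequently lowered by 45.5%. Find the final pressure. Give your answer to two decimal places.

Each change multiplies by a factor: 1.57 × 0.545 = 0.85565.
807.14 × 0.85565 = 690.629341 ≈ 690.63.

690.63 kPa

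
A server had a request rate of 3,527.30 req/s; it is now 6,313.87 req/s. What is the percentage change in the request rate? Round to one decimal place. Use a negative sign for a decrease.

Change: 6,313.87 − 3,527.30 = 2,786.57.
Relative to the original: 2,786.57 ÷ 3,527.30 ≈ 79.0%.

79.0%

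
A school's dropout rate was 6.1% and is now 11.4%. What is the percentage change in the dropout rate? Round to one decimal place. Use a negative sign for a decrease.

86.9%

The change is 11.4 − 6.1 = 5.3 percentage points.
Relative to the original 6.1%, that is 5.3 ÷ 6.1 ≈ 86.9%.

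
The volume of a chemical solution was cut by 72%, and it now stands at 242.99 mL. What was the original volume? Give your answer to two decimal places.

The overall multiplier applied was 0.28.
So the original volume was 242.99 ÷ 0.28 ≈ 867.82 mL.

867.82 mL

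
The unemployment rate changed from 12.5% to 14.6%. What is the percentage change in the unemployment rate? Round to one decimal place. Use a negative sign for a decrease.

16.8%

The change is 14.6 − 12.5 = 2.1 percentage points.
Relative to the original 12.5%, that is 2.1 ÷ 12.5 = 16.8%.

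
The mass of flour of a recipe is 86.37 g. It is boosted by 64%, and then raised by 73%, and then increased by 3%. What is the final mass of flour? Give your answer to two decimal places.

252.40 g

64% increase: 86.37 × 1.64 = 141.6468.
Apply the 73% increase: 141.6468 × 1.73 = 245.048964.
3% increase: 245.048964 × 1.03 = 252.40043292 ≈ 252.40.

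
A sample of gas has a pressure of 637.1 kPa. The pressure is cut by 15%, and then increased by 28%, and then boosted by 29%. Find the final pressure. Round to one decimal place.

Each change multiplies by a factor: 0.85 × 1.28 × 1.29 = 1.40352.
637.1 × 1.40352 = 894.182592 ≈ 894.2.

894.2 kPa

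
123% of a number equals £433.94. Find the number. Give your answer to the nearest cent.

£433.94 ÷ 1.23 ≈ £352.80.

£352.80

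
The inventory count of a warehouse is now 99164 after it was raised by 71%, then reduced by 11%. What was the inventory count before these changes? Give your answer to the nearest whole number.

Undoing the 11% decrease: 99164 ÷ 0.89 ≈ 111420.224719.
Undoing the 71% increase: 111420.224719 ÷ 1.71 ≈ 65158.

65158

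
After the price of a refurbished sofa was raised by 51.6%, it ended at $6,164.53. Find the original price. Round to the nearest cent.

The overall multiplier applied was 1.516.
So the original price was $6,164.53 ÷ 1.516 ≈ $4,066.31.

$4,066.31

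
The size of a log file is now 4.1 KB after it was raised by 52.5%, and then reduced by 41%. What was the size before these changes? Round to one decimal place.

4.6 KB

The overall multiplier applied was 1.525 × 0.59 = 0.89975.
So the original size was 4.1 ÷ 0.89975 ≈ 4.6 KB.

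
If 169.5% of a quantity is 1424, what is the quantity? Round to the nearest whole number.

1424 ÷ 1.695 ≈ 840.

840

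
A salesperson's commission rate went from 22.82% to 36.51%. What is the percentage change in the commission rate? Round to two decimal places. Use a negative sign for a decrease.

59.99%

The change is 36.51 − 22.82 = 13.69 percentage points.
Relative to the original 22.82%, that is 13.69 ÷ 22.82 ≈ 59.99%.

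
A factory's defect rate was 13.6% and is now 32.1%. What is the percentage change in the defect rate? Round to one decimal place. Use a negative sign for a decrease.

The change is 32.1 − 13.6 = 18.5 percentage points.
Relative to the original 13.6%, that is 18.5 ÷ 13.6 ≈ 136.0%.

136.0%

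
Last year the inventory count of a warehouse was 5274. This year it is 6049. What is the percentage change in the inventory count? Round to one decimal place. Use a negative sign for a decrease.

Change: 6049 − 5274 = 775.
Relative to the original: 775 ÷ 5274 ≈ 14.7%.

14.7%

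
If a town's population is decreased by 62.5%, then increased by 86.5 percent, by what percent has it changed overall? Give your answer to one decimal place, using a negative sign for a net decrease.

The combined multiplier is 0.375 × 1.865 = 0.699375.
That corresponds to a decrease of 30.1%.

-30.1%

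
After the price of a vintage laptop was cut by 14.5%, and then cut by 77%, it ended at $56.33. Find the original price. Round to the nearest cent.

The overall multiplier applied was 0.855 × 0.23 = 0.19665.
So the original price was $56.33 ÷ 0.19665 ≈ $286.45.

$286.45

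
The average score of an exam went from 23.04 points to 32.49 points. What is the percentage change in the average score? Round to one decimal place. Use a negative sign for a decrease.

41.0%

Change: 32.49 − 23.04 = 9.45.
Relative to the original: 9.45 ÷ 23.04 ≈ 41.0%.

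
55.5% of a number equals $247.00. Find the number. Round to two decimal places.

$247.00 ÷ 0.555 ≈ $445.05.

$445.05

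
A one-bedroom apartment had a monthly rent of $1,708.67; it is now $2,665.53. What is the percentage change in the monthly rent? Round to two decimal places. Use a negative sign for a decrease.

Change: $2,665.53 − $1,708.67 = $956.86.
Relative to the original: $956.86 ÷ $1,708.67 ≈ 56.00%.

56.00%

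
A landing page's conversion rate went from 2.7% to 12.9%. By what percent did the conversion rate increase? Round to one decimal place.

377.8%

The change is 12.9 − 2.7 = 10.2 percentage points.
Relative to the original 2.7%, that is 10.2 ÷ 2.7 ≈ 377.8%.
So the conversion rate rose by 377.8%.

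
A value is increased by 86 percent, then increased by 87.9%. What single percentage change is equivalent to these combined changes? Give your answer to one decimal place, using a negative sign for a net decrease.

249.5%

The combined multiplier is 1.86 × 1.879 = 3.49494.
That corresponds to an increase of 249.5%.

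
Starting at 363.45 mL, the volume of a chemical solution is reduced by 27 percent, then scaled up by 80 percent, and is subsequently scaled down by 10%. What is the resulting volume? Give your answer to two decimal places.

429.82 mL

Each change multiplies by a factor: 0.73 × 1.8 × 0.9 = 1.1826.
363.45 × 1.1826 = 429.81597 ≈ 429.82.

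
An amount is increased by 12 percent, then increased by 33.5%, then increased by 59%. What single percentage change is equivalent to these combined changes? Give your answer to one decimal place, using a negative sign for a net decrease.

A 12% increase multiplies by 1.12.
Then a 33.5% increase: 1.12 × 1.335 = 1.4952.
Then a 59% increase: 1.4952 × 1.59 = 2.377368.
Overall factor 2.377368, i.e. 137.7%.

137.7%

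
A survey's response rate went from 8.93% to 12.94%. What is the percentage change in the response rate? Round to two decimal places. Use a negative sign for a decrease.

The change is 12.94 − 8.93 = 4.01 percentage points.
Relative to the original 8.93%, that is 4.01 ÷ 8.93 ≈ 44.90%.

44.90%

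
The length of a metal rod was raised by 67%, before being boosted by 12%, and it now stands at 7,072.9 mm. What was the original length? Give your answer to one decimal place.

3,781.5 mm

The overall multiplier applied was 1.67 × 1.12 = 1.8704.
So the original length was 7,072.9 ÷ 1.8704 ≈ 3,781.5 mm.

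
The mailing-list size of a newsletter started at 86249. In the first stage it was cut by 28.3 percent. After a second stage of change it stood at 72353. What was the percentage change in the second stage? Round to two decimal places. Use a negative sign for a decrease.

After the first stage: 86249 × 0.717 = 61840.533.
Second-stage multiplier: 72353 ÷ 61840.533 ≈ 1.169993.
That is a change of 17.00%.

17.00%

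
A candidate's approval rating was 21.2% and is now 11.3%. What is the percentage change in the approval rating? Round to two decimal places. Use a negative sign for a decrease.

-46.70%

The change is 11.3 − 21.2 = -9.9 percentage points.
Relative to the original 21.2%, that is -9.9 ÷ 21.2 ≈ -46.70%.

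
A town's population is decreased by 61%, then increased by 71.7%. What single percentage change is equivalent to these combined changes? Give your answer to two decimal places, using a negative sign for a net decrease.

The combined multiplier is 0.39 × 1.717 = 0.66963.
That corresponds to a decrease of 33.04%.

-33.04%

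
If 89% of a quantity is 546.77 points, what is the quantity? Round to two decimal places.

614.35 points

546.77 points ÷ 0.89 ≈ 614.35 points.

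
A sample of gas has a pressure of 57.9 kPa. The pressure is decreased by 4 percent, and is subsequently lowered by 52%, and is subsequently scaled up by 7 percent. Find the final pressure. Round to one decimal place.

28.5 kPa

After the 4% decrease: 57.9 × 0.96 = 55.584.
After the 52% decrease: 55.584 × 0.48 = 26.68032.
After the 7% increase: 26.68032 × 1.07 = 28.5479424 ≈ 28.5.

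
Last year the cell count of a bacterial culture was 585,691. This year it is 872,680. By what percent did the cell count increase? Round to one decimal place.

49.0%

Change: 872,680 − 585,691 = 286,989.
Relative to the original: 286,989 ÷ 585,691 ≈ 49.0%.
So the cell count increased by 49.0%.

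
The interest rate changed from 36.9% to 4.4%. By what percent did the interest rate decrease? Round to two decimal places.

The change is 4.4 − 36.9 = -32.5 percentage points.
Relative to the original 36.9%, that is -32.5 ÷ 36.9 ≈ -88.08%.
So the interest rate fell by 88.08%.

88.08%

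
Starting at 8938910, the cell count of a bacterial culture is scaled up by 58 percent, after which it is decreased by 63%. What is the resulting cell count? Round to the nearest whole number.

Each change multiplies by a factor: 1.58 × 0.37 = 0.5846.
8938910 × 0.5846 = 5225686.786 ≈ 5225687.

5225687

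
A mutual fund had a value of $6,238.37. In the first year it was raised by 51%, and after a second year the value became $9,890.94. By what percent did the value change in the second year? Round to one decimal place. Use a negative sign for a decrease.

5.0%

After the first year: $6,238.37 × 1.51 = $9419.9387.
Second-year multiplier: $9,890.94 ÷ $9419.9387 ≈ 1.05.
That is a change of 5.0%.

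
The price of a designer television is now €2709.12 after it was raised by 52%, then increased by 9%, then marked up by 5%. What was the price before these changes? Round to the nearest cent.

Undoing the 5% increase: €2709.12 ÷ 1.05 ≈ €2580.114286.
Undoing the 9% increase: €2580.114286 ÷ 1.09 ≈ €2367.077327.
Undoing the 52% increase: €2367.077327 ÷ 1.52 ≈ €1557.29.

€1557.29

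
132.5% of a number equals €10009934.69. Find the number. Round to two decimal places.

€7554667.69

€10009934.69 ÷ 1.325 ≈ €7554667.69.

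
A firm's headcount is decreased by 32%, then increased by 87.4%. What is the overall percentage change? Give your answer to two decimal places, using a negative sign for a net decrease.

A 32% decrease multiplies by 0.68.
Then an 87.4% increase: 0.68 × 1.874 = 1.27432.
Overall factor 1.27432, i.e. 27.43%.

27.43%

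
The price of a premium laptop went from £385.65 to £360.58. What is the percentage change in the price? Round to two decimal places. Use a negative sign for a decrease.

-6.50%

Change: £360.58 − £385.65 = -£25.07.
Relative to the original: -£25.07 ÷ £385.65 ≈ -6.50%.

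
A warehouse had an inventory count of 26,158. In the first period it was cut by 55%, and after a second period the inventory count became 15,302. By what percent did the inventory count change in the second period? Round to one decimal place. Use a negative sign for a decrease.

30.0%

After the first period: 26,158 × 0.45 = 11771.1.
Second-period multiplier: 15,302 ÷ 11771.1 ≈ 1.29996.
That is a change of 30.0%.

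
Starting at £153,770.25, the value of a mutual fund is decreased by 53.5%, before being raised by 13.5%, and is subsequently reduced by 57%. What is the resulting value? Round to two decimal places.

After the 53.5% decrease: £153,770.25 × 0.465 = £71503.16625.
Apply the 13.5% increase: £71503.16625 × 1.135 = £81156.09369375.
Apply the 57% decrease: £81156.09369375 × 0.43 = £34897.1202883125 ≈ £34,897.12.

£34,897.12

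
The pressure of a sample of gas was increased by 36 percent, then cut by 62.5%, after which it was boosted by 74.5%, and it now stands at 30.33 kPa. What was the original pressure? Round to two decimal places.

34.08 kPa

Undoing the 74.5% increase: 30.33 ÷ 1.745 ≈ 17.381089.
Undoing the 62.5% decrease: 17.381089 ÷ 0.375 ≈ 46.349571.
Undoing the 36% increase: 46.349571 ÷ 1.36 ≈ 34.08 kPa.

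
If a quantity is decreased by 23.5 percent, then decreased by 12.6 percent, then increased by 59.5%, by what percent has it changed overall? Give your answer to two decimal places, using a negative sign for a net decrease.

The combined multiplier is 0.765 × 0.874 × 1.595 = 1.06643295.
That corresponds to an increase of 6.64%.

6.64%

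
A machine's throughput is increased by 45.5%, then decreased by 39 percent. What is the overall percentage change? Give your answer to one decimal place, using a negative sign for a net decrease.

-11.2%

The combined multiplier is 1.455 × 0.61 = 0.88755.
That corresponds to a decrease of 11.2%.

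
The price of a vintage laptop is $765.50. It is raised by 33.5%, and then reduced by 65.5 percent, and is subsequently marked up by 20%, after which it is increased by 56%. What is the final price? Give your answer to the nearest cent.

33.5% increase: $765.50 × 1.335 = $1021.9425.
Apply the 65.5% decrease: $1021.9425 × 0.345 = $352.5701625.
20% increase: $352.5701625 × 1.2 = $423.084195.
Apply the 56% increase: $423.084195 × 1.56 = $660.0113442 ≈ $660.01.

$660.01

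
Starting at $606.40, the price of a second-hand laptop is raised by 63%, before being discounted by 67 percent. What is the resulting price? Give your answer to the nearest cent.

$326.18

Each change multiplies by a factor: 1.63 × 0.33 = 0.5379.
$606.40 × 0.5379 = $326.18256 ≈ $326.18.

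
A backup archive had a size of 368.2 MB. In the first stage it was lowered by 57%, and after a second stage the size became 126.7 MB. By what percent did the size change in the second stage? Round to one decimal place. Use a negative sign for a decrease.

-20.0%

After the first stage: 368.2 × 0.43 = 158.326.
Second-stage multiplier: 126.7 ÷ 158.326 ≈ 0.80025.
That is a change of -20.0%.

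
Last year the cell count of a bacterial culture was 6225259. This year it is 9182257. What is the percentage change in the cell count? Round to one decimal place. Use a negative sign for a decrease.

Change: 9182257 − 6225259 = 2956998.
Relative to the original: 2956998 ÷ 6225259 ≈ 47.5%.

47.5%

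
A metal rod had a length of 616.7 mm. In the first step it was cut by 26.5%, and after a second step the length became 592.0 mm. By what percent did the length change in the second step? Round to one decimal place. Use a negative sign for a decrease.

After the first step: 616.7 × 0.735 = 453.2745.
Second-step multiplier: 592.0 ÷ 453.2745 ≈ 1.30605.
That is a change of 30.6%.

30.6%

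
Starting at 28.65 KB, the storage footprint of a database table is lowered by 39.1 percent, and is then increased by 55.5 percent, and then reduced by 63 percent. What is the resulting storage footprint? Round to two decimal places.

Apply the 39.1% decrease: 28.65 × 0.609 = 17.44785.
Apply the 55.5% increase: 17.44785 × 1.555 = 27.13140675.
63% decrease: 27.13140675 × 0.37 = 10.0386204975 ≈ 10.04.

10.04 KB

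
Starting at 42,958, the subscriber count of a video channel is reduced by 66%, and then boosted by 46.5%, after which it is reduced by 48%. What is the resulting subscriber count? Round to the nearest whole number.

66% decrease: 42,958 × 0.34 = 14605.72.
46.5% increase: 14605.72 × 1.465 = 21397.3798.
48% decrease: 21397.3798 × 0.52 = 11126.637496 ≈ 11,127.

11,127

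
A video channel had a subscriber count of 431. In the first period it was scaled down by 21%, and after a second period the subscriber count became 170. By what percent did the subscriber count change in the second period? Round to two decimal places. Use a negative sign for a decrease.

-50.07%

After the first period: 431 × 0.79 = 340.49.
Second-period multiplier: 170 ÷ 340.49 ≈ 0.49928.
That is a change of -50.07%.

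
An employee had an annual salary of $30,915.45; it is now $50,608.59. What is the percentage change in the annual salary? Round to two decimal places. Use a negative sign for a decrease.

Change: $50,608.59 − $30,915.45 = $19,693.14.
Relative to the original: $19,693.14 ÷ $30,915.45 ≈ 63.70%.

63.70%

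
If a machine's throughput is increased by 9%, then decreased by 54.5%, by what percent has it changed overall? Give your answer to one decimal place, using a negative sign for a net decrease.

The combined multiplier is 1.09 × 0.455 = 0.49595.
That corresponds to a decrease of 50.4%.

-50.4%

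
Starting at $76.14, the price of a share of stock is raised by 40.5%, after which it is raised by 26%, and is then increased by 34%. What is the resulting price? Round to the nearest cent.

Each change multiplies by a factor: 1.405 × 1.26 × 1.34 = 2.372202.
$76.14 × 2.372202 = $180.61946028 ≈ $180.62.

$180.62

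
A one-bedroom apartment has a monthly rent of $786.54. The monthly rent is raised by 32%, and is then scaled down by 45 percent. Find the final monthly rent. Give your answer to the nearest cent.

$571.03

32% increase: $786.54 × 1.32 = $1038.2328.
Apply the 45% decrease: $1038.2328 × 0.55 = $571.02804 ≈ $571.03.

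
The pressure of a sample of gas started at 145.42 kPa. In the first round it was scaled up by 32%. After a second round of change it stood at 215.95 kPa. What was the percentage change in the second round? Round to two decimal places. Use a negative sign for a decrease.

12.50%

After the first round: 145.42 × 1.32 = 191.9544.
Second-round multiplier: 215.95 ÷ 191.9544 ≈ 1.125007.
That is a change of 12.50%.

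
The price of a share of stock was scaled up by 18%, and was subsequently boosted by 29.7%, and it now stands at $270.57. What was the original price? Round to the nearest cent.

The overall multiplier applied was 1.18 × 1.297 = 1.53046.
So the original price was $270.57 ÷ 1.53046 ≈ $176.79.

$176.79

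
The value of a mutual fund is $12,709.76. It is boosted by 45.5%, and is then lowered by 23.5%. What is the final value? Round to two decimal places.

$14,146.92

After the 45.5% increase: $12,709.76 × 1.455 = $18492.7008.
Apply the 23.5% decrease: $18492.7008 × 0.765 = $14146.916112 ≈ $14,146.92.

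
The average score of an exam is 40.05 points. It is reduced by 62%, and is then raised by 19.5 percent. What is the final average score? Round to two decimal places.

18.19 points

After the 62% decrease: 40.05 × 0.38 = 15.219.
Apply the 19.5% increase: 15.219 × 1.195 = 18.186705 ≈ 18.19.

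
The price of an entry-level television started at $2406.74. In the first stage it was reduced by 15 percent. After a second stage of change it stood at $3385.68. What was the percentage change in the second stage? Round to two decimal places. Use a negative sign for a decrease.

After the first stage: $2406.74 × 0.85 = $2045.729.
Second-stage multiplier: $3385.68 ÷ $2045.729 ≈ 1.654999.
That is a change of 65.50%.

65.50%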